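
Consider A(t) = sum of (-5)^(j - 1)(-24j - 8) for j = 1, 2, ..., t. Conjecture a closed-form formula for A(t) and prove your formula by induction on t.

A(t) = 2(-5)^t(2t + 1) - 2

We claim A(t) = 2(-5)^t(2t + 1) - 2 for all t ≥ 1.
Base step (t = 1): A(1) = -32, and the closed form gives -32. They agree.
Inductive step: suppose the statement holds for some j ≥ 1, so A(j) = 2(-5)^j(2j + 1) - 2.
Then A(j+1) = A(j) + ((-5)^j(-24j - 32)) = (2(-5)^j(2j + 1) - 2) + ((-5)^j(-24j - 32)).
Simplifying, A(j+1) = -20(-5)^j·j - 30(-5)^j - 2 = 2(-5)^(j+1)(2(j+1) + 1) - 2,
which is the closed form with t = j+1.
By the principle of mathematical induction, the result holds for all t ≥ 1.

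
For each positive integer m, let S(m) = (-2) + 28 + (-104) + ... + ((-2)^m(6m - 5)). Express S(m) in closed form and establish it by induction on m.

S(m) = 2(-2)^m(2m - 1) + 2

We claim S(m) = 2(-2)^m(2m - 1) + 2 for all m ≥ 1.
Base step (m = 1): S(1) = -2, and the closed form gives -2. They agree.
Suppose the result is true for m = r, so S(r) = 2(-2)^r(2r - 1) + 2.
Then S(r+1) = S(r) + ((-2)^(r + 1)(6r + 1)) = (2(-2)^r(2r - 1) + 2) + ((-2)^(r + 1)(6r + 1)).
Simplifying, S(r+1) = -8(-2)^r·r - 4(-2)^r + 2 = 2(-2)^(r+1)(2(r+1) - 1) + 2,
which is the closed form with m = r+1.
This completes the induction.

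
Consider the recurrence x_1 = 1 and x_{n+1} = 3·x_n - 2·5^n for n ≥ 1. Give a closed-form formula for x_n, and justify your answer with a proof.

Computing the first terms: x_1 = 1, x_2 = -7, x_3 = -71. This suggests x_n = 2·3^n - 5^n.
For the base case n = 1: the formula gives 1 = 1 = x_1.
Inductive step: suppose the statement holds for some r ≥ 1, so x_r = 2·3^r - 5^r.
Then x_{r+1} = 3·x_r - 2·5^r = 3·(2·3^r - 5^r) - 2·5^r = 2·3^(r + 1) - 5^(r + 1),
which is the claimed formula at n = r+1.
This completes the induction.

x_n = 2·3^n - 5^n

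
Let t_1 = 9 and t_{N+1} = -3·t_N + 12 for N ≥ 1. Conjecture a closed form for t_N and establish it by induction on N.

t_N = -2(-3)^N + 3

Computing the first terms: t_1 = 9, t_2 = -15, t_3 = 57. This suggests t_N = -2(-3)^N + 3.
Base step (N = 1): the formula gives 9 = 9 = t_1.
Inductive step: assume the claim holds for N = r, so t_r = -2(-3)^r + 3.
Then t_{r+1} = -3·t_r + 12 = -3·(-2(-3)^r + 3) + 12 = -2(-3)^(r + 1) + 3,
which is the claimed formula at N = r+1.
By induction, the statement is established for all N ≥ 1.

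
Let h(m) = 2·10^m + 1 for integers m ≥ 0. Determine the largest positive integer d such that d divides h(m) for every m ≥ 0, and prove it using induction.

Computing the first values: h(0) = 3 and h(1) = 21; gcd(3, 21) = 3, so d ≤ 3.
We prove 3 | 2·10^m + 1 for all m ≥ 0 by induction on m.
For the base case m = 0: h(0) = 3 = 3·(1), so 3 | h(0).
Inductive step: assume the claim holds for m = k, i.e. 3 | h(k). Then
h(k+1) = 2·10^(k+1) + 1 = 10·(2·10^k + 1) - 9 = 10·h(k) - 9. The first term is divisible by 3 by the inductive hypothesis, and -9 is divisible by 3. Hence 3 | h(k+1).
By induction, the statement is established for all m ≥ 0.
Therefore the largest such d is 3.

d = 3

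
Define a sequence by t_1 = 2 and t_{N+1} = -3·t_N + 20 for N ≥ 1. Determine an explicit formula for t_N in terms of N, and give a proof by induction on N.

Computing the first terms: t_1 = 2, t_2 = 14, t_3 = -22. This suggests t_N = (-3)^N + 5.
Base step (N = 1): the formula gives 2 = 2 = t_1.
Inductive step: assume the claim holds for N = r, so t_r = (-3)^r + 5.
Then t_{r+1} = -3·t_r + 20 = -3·((-3)^r + 5) + 20 = (-3)^(r + 1) + 5,
which is the claimed formula at N = r+1.
By the principle of mathematical induction, the result holds for all N ≥ 1.

t_N = (-3)^N + 5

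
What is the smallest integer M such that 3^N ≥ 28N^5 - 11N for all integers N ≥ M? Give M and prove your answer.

M = 16

At N = 15: 14348907 < 21262335, so the inequality fails and M ≥ 16. We prove 3^N ≥ 28N^5 - 11N for all N ≥ 16.
For the base case N = 16: 3^N = 43046721 and 28N^5 - 11N = 29359952, so 43046721 ≥ 29359952.
Inductive step: suppose the statement holds for some j ≥ 16, so 3^j ≥ 28j^5 - 11j.
Then 3^(j + 1) = 3·(3^j) ≥ 3·(28j^5 - 11j).
Also, for j ≥ 16 we have 3·(28j^5 - 11j) ≥ 28(j+1)^5 - 11(j+1), since 3·(28j^5 - 11j) − (28(j+1)^5 - 11(j+1)) = 56j^5 - 140j^4 - 280j^3 - 280j^2 - 162j - 17, which is nonnegative for all j ≥ 16.
Combining, 3^(j + 1) ≥ 28(j+1)^5 - 11(j+1).
By the principle of mathematical induction, the result holds for all N ≥ 16.
Hence the smallest such M is 16.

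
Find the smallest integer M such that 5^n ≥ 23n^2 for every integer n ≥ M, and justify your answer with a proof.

M = 4

At n = 3: 125 < 207, so the inequality fails and M ≥ 4. We prove 5^n ≥ 23n^2 for all n ≥ 4.
Base step (n = 4): 5^n = 625 and 23n^2 = 368, so 625 ≥ 368.
Suppose the result is true for n = i, so 5^i ≥ 23i^2.
Then 5^(i + 1) = 5·(5^i) ≥ 5·(23i^2).
Also, for i ≥ 4 we have 5·(23i^2) ≥ 23(i+1)^2, since 5 ≥ (1 + 1/i)^2 for all i ≥ 4.
Combining, 5^(i + 1) ≥ 23(i+1)^2.
This completes the induction.
Hence the smallest such M is 4.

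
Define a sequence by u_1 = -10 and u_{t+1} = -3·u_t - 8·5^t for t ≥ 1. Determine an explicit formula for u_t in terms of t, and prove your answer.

Computing the first terms: u_1 = -10, u_2 = -10, u_3 = -170. This suggests u_t = -5(-3)^(t - 1) - 5^t.
For the base case t = 1: the formula gives -10 = -10 = u_1.
For the inductive step, assume it holds for an arbitrary k ≥ 1, so u_k = -5(-3)^(k - 1) - 5^k.
Then u_{k+1} = -3·u_k - 8·5^k = -3·(-5(-3)^(k - 1) - 5^k) - 8·5^k = -5(-3)^k - 5^(k + 1) = -5(-3)^((k+1) - 1) - 5^(k+1),
which is the claimed formula at t = k+1.
By the principle of mathematical induction, the result holds for all t ≥ 1.

u_t = -5(-3)^(t - 1) - 5^t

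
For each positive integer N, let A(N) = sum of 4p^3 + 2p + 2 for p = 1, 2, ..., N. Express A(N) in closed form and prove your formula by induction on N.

We claim A(N) = N(N^3 + 2N^2 + 2N + 3) for all N ≥ 1.
When N = 1: A(1) = 8, and the closed form gives 8. They agree.
Suppose the result is true for N = p, so A(p) = p(p^3 + 2p^2 + 2p + 3).
Then A(p+1) = A(p) + (2p + 4(p + 1)^3 + 4) = (p(p^3 + 2p^2 + 2p + 3)) + (2p + 4(p + 1)^3 + 4).
Simplifying, A(p+1) = (p + 1)(p^3 + 5p^2 + 9p + 8) = (p+1)((p+1)^3 + 2(p+1)^2 + 2(p+1) + 3),
which is the closed form with N = p+1.
By induction, the statement is established for all N ≥ 1.

A(N) = N(N^3 + 2N^2 + 2N + 3)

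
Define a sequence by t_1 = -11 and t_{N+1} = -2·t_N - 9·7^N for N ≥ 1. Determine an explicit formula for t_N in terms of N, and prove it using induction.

Computing the first terms: t_1 = -11, t_2 = -41, t_3 = -359. This suggests t_N = -(-2)^(N + 1) - 7^N.
Base step (N = 1): the formula gives -11 = -11 = t_1.
Inductive step: suppose the statement holds for some r ≥ 1, so t_r = -(-2)^(r + 1) - 7^r.
Then t_{r+1} = -2·t_r - 9·7^r = -2·(-(-2)^(r + 1) - 7^r) - 9·7^r = -(-2)^(r + 2) - 7^(r + 1) = -(-2)^((r+1) + 1) - 7^(r+1),
which is the claimed formula at N = r+1.
Hence, by induction on N, the claim holds for every N ≥ 1.

t_N = -(-2)^(N + 1) - 7^N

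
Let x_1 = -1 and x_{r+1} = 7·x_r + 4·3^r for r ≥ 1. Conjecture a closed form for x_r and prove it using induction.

x_r = -3^r + 2·7^(r - 1)

Computing the first terms: x_1 = -1, x_2 = 5, x_3 = 71. This suggests x_r = -3^r + 2·7^(r - 1).
For the base case r = 1: the formula gives -1 = -1 = x_1.
Inductive step: suppose the statement holds for some p ≥ 1, so x_p = -3^p + 2·7^(p - 1).
Then x_{p+1} = 7·x_p + 4·3^p = 7·(-3^p + 2·7^(p - 1)) + 4·3^p = -3^(p + 1) + 2·7^p = -3^(p+1) + 2·7^((p+1) - 1),
which is the claimed formula at r = p+1.
By induction, the statement is established for all r ≥ 1.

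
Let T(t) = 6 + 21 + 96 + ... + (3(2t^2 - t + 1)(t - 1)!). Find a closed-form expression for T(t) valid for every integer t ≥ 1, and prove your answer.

T(t) = (6t + 3)t! - 3

We claim T(t) = (6t + 3)t! - 3 for all t ≥ 1.
When t = 1: T(1) = 6, and the closed form gives 6. They agree.
For the inductive step, assume it holds for an arbitrary k ≥ 1, so T(k) = (6k + 3)k! - 3.
Then T(k+1) = T(k) + (3(2k^2 + 3k + 2)k!) = ((6k + 3)k! - 3) + (3(2k^2 + 3k + 2)k!).
Simplifying, T(k+1) = (6(k+1) + 3)(k+1)! - 3,
which is the closed form with t = k+1.
This completes the induction.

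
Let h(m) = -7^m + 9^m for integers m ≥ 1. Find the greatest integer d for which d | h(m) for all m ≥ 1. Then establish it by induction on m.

Computing the first values: h(1) = 2 and h(2) = 32; gcd(2, 32) = 2, so d ≤ 2.
We prove 2 | -7^m + 9^m for all m ≥ 1 by induction on m.
For the base case m = 1: h(1) = 2 = 2·(1), so 2 | h(1).
Inductive step: suppose the statement holds for some p ≥ 1, i.e. 2 | h(p). Then
9^{p+1} − 7^{p+1} = 9·9^p − 7·7^p = 9·(9^p − 7^p) + (2)·7^p. The first term is divisible by 2 by the inductive hypothesis, and the second term (2)·7^p is divisible by 2 since 2 | 2. Hence 2 | h(p+1).
This completes the induction.
Therefore the largest such d is 2.

d = 2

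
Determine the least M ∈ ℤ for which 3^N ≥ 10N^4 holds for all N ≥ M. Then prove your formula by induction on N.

M = 11

At N = 10: 59049 < 100000, so the inequality fails and M ≥ 11. We prove 3^N ≥ 10N^4 for all N ≥ 11.
Base case (N = 11): 3^N = 177147 and 10N^4 = 146410, so 177147 ≥ 146410.
Inductive step: assume the claim holds for N = p, so 3^p ≥ 10p^4.
Then 3^(p + 1) = 3·(3^p) ≥ 3·(10p^4).
Also, for p ≥ 11 we have 3·(10p^4) ≥ 10(p+1)^4, since 3 ≥ (1 + 1/p)^4 for all p ≥ 11.
Combining, 3^(p + 1) ≥ 10(p+1)^4.
Hence, by induction on N, the claim holds for every N ≥ 11.
Hence the smallest such M is 11.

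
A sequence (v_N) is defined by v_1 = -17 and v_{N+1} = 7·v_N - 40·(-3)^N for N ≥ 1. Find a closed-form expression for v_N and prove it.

Computing the first terms: v_1 = -17, v_2 = 1, v_3 = -353. This suggests v_N = 4(-3)^N - 5·7^(N - 1).
When N = 1: the formula gives -17 = -17 = v_1.
Inductive step: assume the claim holds for N = i, so v_i = 4(-3)^i - 5·7^(i - 1).
Then v_{i+1} = 7·v_i - 40·(-3)^i = 7·(4(-3)^i - 5·7^(i - 1)) - 40·(-3)^i = 4(-3)^(i + 1) - 5·7^i = 4(-3)^(i+1) - 5·7^((i+1) - 1),
which is the claimed formula at N = i+1.
This completes the induction.

v_N = 4(-3)^N - 5·7^(N - 1)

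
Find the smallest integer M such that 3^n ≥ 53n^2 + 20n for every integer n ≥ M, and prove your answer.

M = 8

At n = 7: 2187 < 2737, so the inequality fails and M ≥ 8. We prove 3^n ≥ 53n^2 + 20n for all n ≥ 8.
Base step (n = 8): 3^n = 6561 and 53n^2 + 20n = 3552, so 6561 ≥ 3552.
Suppose the result is true for n = p, so 3^p ≥ 53p^2 + 20p.
Then 3^(p + 1) = 3·(3^p) ≥ 3·(53p^2 + 20p).
Also, for p ≥ 8 we have 3·(53p^2 + 20p) ≥ 53(p+1)^2 + 20(p+1), since 3·(53p^2 + 20p) − (53(p+1)^2 + 20(p+1)) = 106p^2 - 66p - 73, which is nonnegative for all p ≥ 8.
Combining, 3^(p + 1) ≥ 53(p+1)^2 + 20(p+1).
By the principle of mathematical induction, the result holds for all n ≥ 8.
Hence the smallest such M is 8.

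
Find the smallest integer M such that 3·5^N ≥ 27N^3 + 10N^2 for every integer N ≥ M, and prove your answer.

At N = 4: 1875 < 1888, so the inequality fails and M ≥ 5. We prove 3·5^N ≥ 27N^3 + 10N^2 for all N ≥ 5.
For the base case N = 5: 3·5^N = 9375 and 27N^3 + 10N^2 = 3625, so 9375 ≥ 3625.
Inductive step: suppose the statement holds for some p ≥ 5, so 3·5^p ≥ 27p^3 + 10p^2.
Then 3·5^(p + 1) = 5·(3·5^p) ≥ 5·(27p^3 + 10p^2).
Also, for p ≥ 5 we have 5·(27p^3 + 10p^2) ≥ 27(p+1)^3 + 10(p+1)^2, since 5·(27p^3 + 10p^2) − (27(p+1)^3 + 10(p+1)^2) = 108p^3 - 41p^2 - 101p - 37, which is nonnegative for all p ≥ 5.
Combining, 3·5^(p + 1) ≥ 27(p+1)^3 + 10(p+1)^2.
By the principle of mathematical induction, the result holds for all N ≥ 5.
Hence the smallest such M is 5.

M = 5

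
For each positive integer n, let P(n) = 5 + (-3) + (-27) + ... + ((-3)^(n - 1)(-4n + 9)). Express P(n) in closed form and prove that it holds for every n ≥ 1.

P(n) = (-3)^n(n - 2) + 2

We claim P(n) = (-3)^n(n - 2) + 2 for all n ≥ 1.
When n = 1: P(1) = 5, and the closed form gives 5. They agree.
Inductive step: assume the claim holds for n = m, so P(m) = (-3)^m(m - 2) + 2.
Then P(m+1) = P(m) + ((-3)^m(-4m + 5)) = ((-3)^m(m - 2) + 2) + ((-3)^m(-4m + 5)).
Simplifying, P(m+1) = (-3)^(m + 1)m - (-3)^(m + 1) + 2 = (-3)^(m+1)((m+1) - 2) + 2,
which is the closed form with n = m+1.
Hence, by induction on n, the claim holds for every n ≥ 1.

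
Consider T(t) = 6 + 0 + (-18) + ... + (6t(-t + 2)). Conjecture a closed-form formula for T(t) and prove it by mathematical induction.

T(t) = -t(t + 1)(2t - 5)

We claim T(t) = -t(t + 1)(2t - 5) for all t ≥ 1.
For the base case t = 1: T(1) = 6, and the closed form gives 6. They agree.
Suppose the result is true for t = p, so T(p) = p(-2p^2 + 3p + 5).
Then T(p+1) = T(p) + (-6p^2 + 6) = (p(-2p^2 + 3p + 5)) + (-6p^2 + 6).
Simplifying, T(p+1) = -(p + 1)(p + 2)(2p - 3) = -(p+1)((p+1) + 1)(2(p+1) - 5),
which is the closed form with t = p+1.
Hence, by induction on t, the claim holds for every t ≥ 1.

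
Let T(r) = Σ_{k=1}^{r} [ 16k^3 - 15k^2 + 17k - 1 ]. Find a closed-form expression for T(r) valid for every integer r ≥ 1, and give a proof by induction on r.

We claim T(r) = r(4r^3 + 3r^2 + 5r + 5) for all r ≥ 1.
When r = 1: T(1) = 17, and the closed form gives 17. They agree.
Inductive step: assume the claim holds for r = k, so T(k) = k(4k^3 + 3k^2 + 5k + 5).
Then T(k+1) = T(k) + (16k^3 + 33k^2 + 35k + 17) = (k(4k^3 + 3k^2 + 5k + 5)) + (16k^3 + 33k^2 + 35k + 17).
Simplifying, T(k+1) = (k + 1)(4k^3 + 15k^2 + 23k + 17) = (k+1)(4(k+1)^3 + 3(k+1)^2 + 5(k+1) + 5),
which is the closed form with r = k+1.
This completes the induction.

T(r) = r(4r^3 + 3r^2 + 5r + 5)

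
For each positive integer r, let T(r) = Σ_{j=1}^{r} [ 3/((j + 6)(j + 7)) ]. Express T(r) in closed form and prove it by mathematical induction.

T(r) = 3r/(7(r + 7))

We claim T(r) = 3r/(7(r + 7)) for all r ≥ 1.
For the base case r = 1: T(1) = 3/56, and the closed form gives 3/56. They agree.
Suppose the result is true for r = j, so T(j) = 3j/(7(j + 7)).
Then T(j+1) = T(j) + (3/((j + 7)(j + 8))) = (3j/(7(j + 7))) + (3/((j + 7)(j + 8))).
Simplifying, T(j+1) = 3(j + 1)/(7(j + 8)) = 3(j+1)/(7((j+1) + 7)),
which is the closed form with r = j+1.
This completes the induction.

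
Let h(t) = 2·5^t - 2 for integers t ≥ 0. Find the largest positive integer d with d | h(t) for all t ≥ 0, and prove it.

Computing the first values: h(0) = 0 and h(1) = 8; gcd(0, 8) = 8, so d ≤ 8.
We prove 8 | 2·5^t - 2 for all t ≥ 0 by induction on t.
When t = 0: h(0) = 0 = 8·(0), so 8 | h(0).
Inductive step: assume the claim holds for t = i, i.e. 8 | h(i). Then
h(i+1) = 2·5^(i+1) - 2 = 5·(2·5^i - 2) + 8 = 5·h(i) + 8. The first term is divisible by 8 by the inductive hypothesis, and 8 is divisible by 8. Hence 8 | h(i+1).
This completes the induction.
Therefore the largest such d is 8.

d = 8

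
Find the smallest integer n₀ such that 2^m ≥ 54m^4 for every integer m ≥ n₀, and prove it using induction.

n₀ = 25

At m = 24: 16777216 < 17915904, so the inequality fails and n₀ ≥ 25. We prove 2^m ≥ 54m^4 for all m ≥ 25.
Base step (m = 25): 2^m = 33554432 and 54m^4 = 21093750, so 33554432 ≥ 21093750.
Inductive step: assume the claim holds for m = j, so 2^j ≥ 54j^4.
Then 2^(j + 1) = 2·(2^j) ≥ 2·(54j^4).
Also, for j ≥ 25 we have 2·(54j^4) ≥ 54(j+1)^4, since 2 ≥ (1 + 1/j)^4 for all j ≥ 25.
Combining, 2^(j + 1) ≥ 54(j+1)^4.
Hence, by induction on m, the claim holds for every m ≥ 25.
Hence the smallest such n₀ is 25.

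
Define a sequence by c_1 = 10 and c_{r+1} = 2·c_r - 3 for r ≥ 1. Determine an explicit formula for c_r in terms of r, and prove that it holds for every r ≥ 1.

c_r = 7·2^(r - 1) + 3

Computing the first terms: c_1 = 10, c_2 = 17, c_3 = 31. This suggests c_r = 7·2^(r - 1) + 3.
Base case (r = 1): the formula gives 10 = 10 = c_1.
Suppose the result is true for r = k, so c_k = 7·2^(k - 1) + 3.
Then c_{k+1} = 2·c_k - 3 = 2·(7·2^(k - 1) + 3) - 3 = 7·2^k + 3 = 7·2^((k+1) - 1) + 3,
which is the claimed formula at r = k+1.
By induction, the statement is established for all r ≥ 1.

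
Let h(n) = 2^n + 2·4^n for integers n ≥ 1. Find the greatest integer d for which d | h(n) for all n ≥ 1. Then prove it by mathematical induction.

Computing the first values: h(1) = 10 and h(2) = 36; gcd(10, 36) = 2, so d ≤ 2.
We prove 2 | 2^n + 2·4^n for all n ≥ 1 by induction on n.
When n = 1: h(1) = 10 = 2·(5), so 2 | h(1).
Suppose the result is true for n = i, i.e. 2 | h(i). Then
h(i+1) − 4·h(i) = (2^(i+1) + 2·4^(i+1)) − 4·(2^i + 2·4^i) = (1)·2^i·(2 − 4) = (-2)·2^i. Since 2 | h(i) by the inductive hypothesis, 2 | 4·h(i); and 2 | -2 since -2 = 2·-1. Therefore 2 | h(i+1).
By the principle of mathematical induction, the result holds for all n ≥ 1.
Therefore the largest such d is 2.

d = 2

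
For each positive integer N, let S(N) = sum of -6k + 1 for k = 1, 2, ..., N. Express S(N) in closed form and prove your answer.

S(N) = -N(3N + 2)

We claim S(N) = -N(3N + 2) for all N ≥ 1.
Base step (N = 1): S(1) = -5, and the closed form gives -5. They agree.
Inductive step: suppose the statement holds for some k ≥ 1, so S(k) = k(-3k - 2).
Then S(k+1) = S(k) + (-6k - 5) = (k(-3k - 2)) + (-6k - 5).
Simplifying, S(k+1) = -(k + 1)(3k + 5) = -(k+1)(3(k+1) + 2),
which is the closed form with N = k+1.
This completes the induction.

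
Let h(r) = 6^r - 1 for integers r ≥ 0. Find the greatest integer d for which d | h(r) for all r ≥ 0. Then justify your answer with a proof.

Computing the first values: h(0) = 0 and h(1) = 5; gcd(0, 5) = 5, so d ≤ 5.
We prove 5 | 6^r - 1 for all r ≥ 0 by induction on r.
For the base case r = 0: h(0) = 0 = 5·(0), so 5 | h(0).
Suppose the result is true for r = p, i.e. 5 | h(p). Then
h(p+1) = 6^(p+1) - 1 = 6·(6^p - 1) + 5 = 6·h(p) + 5. The first term is divisible by 5 by the inductive hypothesis, and 5 is divisible by 5. Hence 5 | h(p+1).
Hence, by induction on r, the claim holds for every r ≥ 0.
Therefore the largest such d is 5.

d = 5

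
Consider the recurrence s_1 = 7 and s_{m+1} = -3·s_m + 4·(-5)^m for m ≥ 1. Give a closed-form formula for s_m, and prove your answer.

Computing the first terms: s_1 = 7, s_2 = -41, s_3 = 223. This suggests s_m = (-3)^m - 2(-5)^m.
When m = 1: the formula gives 7 = 7 = s_1.
For the inductive step, assume it holds for an arbitrary i ≥ 1, so s_i = (-3)^i - 2(-5)^i.
Then s_{i+1} = -3·s_i + 4·(-5)^i = -3·((-3)^i - 2(-5)^i) + 4·(-5)^i = (-3)^(i + 1) - 2(-5)^(i + 1),
which is the claimed formula at m = i+1.
Hence, by induction on m, the claim holds for every m ≥ 1.

s_m = (-3)^m - 2(-5)^m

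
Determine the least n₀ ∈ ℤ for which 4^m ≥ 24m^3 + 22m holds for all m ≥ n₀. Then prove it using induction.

At m = 6: 4096 < 5316, so the inequality fails and n₀ ≥ 7. We prove 4^m ≥ 24m^3 + 22m for all m ≥ 7.
Base step (m = 7): 4^m = 16384 and 24m^3 + 22m = 8386, so 16384 ≥ 8386.
Inductive step: assume the claim holds for m = i, so 4^i ≥ 24i^3 + 22i.
Then 4^(i + 1) = 4·(4^i) ≥ 4·(24i^3 + 22i).
Also, for i ≥ 7 we have 4·(24i^3 + 22i) ≥ 24(i+1)^3 + 22(i+1), since 4·(24i^3 + 22i) − (24(i+1)^3 + 22(i+1)) = 72i^3 - 72i^2 - 6i - 46, which is nonnegative for all i ≥ 7.
Combining, 4^(i + 1) ≥ 24(i+1)^3 + 22(i+1).
This completes the induction.
Hence the smallest such n₀ is 7.

n₀ = 7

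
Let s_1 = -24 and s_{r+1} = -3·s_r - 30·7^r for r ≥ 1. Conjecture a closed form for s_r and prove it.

Computing the first terms: s_1 = -24, s_2 = -138, s_3 = -1056. This suggests s_r = (-3)^r - 3·7^r.
When r = 1: the formula gives -24 = -24 = s_1.
Inductive step: suppose the statement holds for some p ≥ 1, so s_p = (-3)^p - 3·7^p.
Then s_{p+1} = -3·s_p - 30·7^p = -3·((-3)^p - 3·7^p) - 30·7^p = (-3)^(p + 1) - 3·7^(p + 1),
which is the claimed formula at r = p+1.
By the principle of mathematical induction, the result holds for all r ≥ 1.

s_r = (-3)^r - 3·7^r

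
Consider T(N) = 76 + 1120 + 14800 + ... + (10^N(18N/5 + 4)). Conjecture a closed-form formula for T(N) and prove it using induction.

We claim T(N) = 4·10^N(N + 1) - 4 for all N ≥ 1.
For the base case N = 1: T(1) = 76, and the closed form gives 76. They agree.
Inductive step: assume the claim holds for N = m, so T(m) = 4·10^m(m + 1) - 4.
Then T(m+1) = T(m) + (10^m(36m + 76)) = (4·10^m(m + 1) - 4) + (10^m(36m + 76)).
Simplifying, T(m+1) = 40·10^m·m + 80·10^m - 4 = 4·10^(m+1)((m+1) + 1) - 4,
which is the closed form with N = m+1.
This completes the induction.

T(N) = 4·10^N(N + 1) - 4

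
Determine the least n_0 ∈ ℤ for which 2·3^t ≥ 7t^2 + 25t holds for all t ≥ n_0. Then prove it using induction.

At t = 4: 162 < 212, so the inequality fails and n_0 ≥ 5. We prove 2·3^t ≥ 7t^2 + 25t for all t ≥ 5.
When t = 5: 2·3^t = 486 and 7t^2 + 25t = 300, so 486 ≥ 300.
Suppose the result is true for t = j, so 2·3^j ≥ 7j^2 + 25j.
Then 2·3^(j + 1) = 3·(2·3^j) ≥ 3·(7j^2 + 25j).
Also, for j ≥ 5 we have 3·(7j^2 + 25j) ≥ 7(j+1)^2 + 25(j+1), since 3·(7j^2 + 25j) − (7(j+1)^2 + 25(j+1)) = 14j^2 + 36j - 32, which is nonnegative for all j ≥ 5.
Combining, 2·3^(j + 1) ≥ 7(j+1)^2 + 25(j+1).
Hence, by induction on t, the claim holds for every t ≥ 5.
Hence the smallest such n_0 is 5.

n_0 = 5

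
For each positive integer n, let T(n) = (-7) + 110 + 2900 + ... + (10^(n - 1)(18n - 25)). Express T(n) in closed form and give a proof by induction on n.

We claim T(n) = 10^n(2n - 3) + 3 for all n ≥ 1.
When n = 1: T(1) = -7, and the closed form gives -7. They agree.
For the inductive step, assume it holds for an arbitrary r ≥ 1, so T(r) = 10^r(2r - 3) + 3.
Then T(r+1) = T(r) + (10^r(18r - 7)) = (10^r(2r - 3) + 3) + (10^r(18r - 7)).
Simplifying, T(r+1) = 20·10^r·r - 10·10^r + 3 = 10^(r+1)(2(r+1) - 3) + 3,
which is the closed form with n = r+1.
By the principle of mathematical induction, the result holds for all n ≥ 1.

T(n) = 10^n(2n - 3) + 3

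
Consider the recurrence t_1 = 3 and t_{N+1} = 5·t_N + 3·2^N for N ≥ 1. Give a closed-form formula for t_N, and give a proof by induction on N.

Computing the first terms: t_1 = 3, t_2 = 21, t_3 = 117. This suggests t_N = -2^N + 5^N.
Base step (N = 1): the formula gives 3 = 3 = t_1.
For the inductive step, assume it holds for an arbitrary k ≥ 1, so t_k = -2^k + 5^k.
Then t_{k+1} = 5·t_k + 3·2^k = 5·(-2^k + 5^k) + 3·2^k = -2^(k + 1) + 5^(k + 1),
which is the claimed formula at N = k+1.
This completes the induction.

t_N = -2^N + 5^N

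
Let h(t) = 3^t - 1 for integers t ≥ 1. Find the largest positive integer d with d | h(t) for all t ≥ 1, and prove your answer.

d = 2

Computing the first values: h(1) = 2 and h(2) = 8; gcd(2, 8) = 2, so d ≤ 2.
We prove 2 | 3^t - 1 for all t ≥ 1 by induction on t.
Base step (t = 1): h(1) = 2 = 2·(1), so 2 | h(1).
Inductive step: assume the claim holds for t = i, i.e. 2 | h(i). Then
3^{i+1} − 1^{i+1} = 3·3^i − 1·1^i = 3·(3^i − 1^i) + (2)·1^i. The first term is divisible by 2 by the inductive hypothesis, and the second term (2)·1^i is divisible by 2 since 2 | 2. Hence 2 | h(i+1).
Hence, by induction on t, the claim holds for every t ≥ 1.
Therefore the largest such d is 2.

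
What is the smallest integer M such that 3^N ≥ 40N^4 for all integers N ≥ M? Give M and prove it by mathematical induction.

M = 13

At N = 12: 531441 < 829440, so the inequality fails and M ≥ 13. We prove 3^N ≥ 40N^4 for all N ≥ 13.
Base step (N = 13): 3^N = 1594323 and 40N^4 = 1142440, so 1594323 ≥ 1142440.
Inductive step: assume the claim holds for N = j, so 3^j ≥ 40j^4.
Then 3^(j + 1) = 3·(3^j) ≥ 3·(40j^4).
Also, for j ≥ 13 we have 3·(40j^4) ≥ 40(j+1)^4, since 3 ≥ (1 + 1/j)^4 for all j ≥ 13.
Combining, 3^(j + 1) ≥ 40(j+1)^4.
Hence, by induction on N, the claim holds for every N ≥ 13.
Hence the smallest such M is 13.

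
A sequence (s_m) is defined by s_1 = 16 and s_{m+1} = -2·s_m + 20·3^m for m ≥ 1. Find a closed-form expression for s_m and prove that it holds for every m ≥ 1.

Computing the first terms: s_1 = 16, s_2 = 28, s_3 = 124. This suggests s_m = (-2)^(m + 1) + 4·3^m.
For the base case m = 1: the formula gives 16 = 16 = s_1.
For the inductive step, assume it holds for an arbitrary k ≥ 1, so s_k = (-2)^(k + 1) + 4·3^k.
Then s_{k+1} = -2·s_k + 20·3^k = -2·((-2)^(k + 1) + 4·3^k) + 20·3^k = (-2)^(k + 2) + 4·3^(k + 1) = (-2)^((k+1) + 1) + 4·3^(k+1),
which is the claimed formula at m = k+1.
This completes the induction.

s_m = (-2)^(m + 1) + 4·3^m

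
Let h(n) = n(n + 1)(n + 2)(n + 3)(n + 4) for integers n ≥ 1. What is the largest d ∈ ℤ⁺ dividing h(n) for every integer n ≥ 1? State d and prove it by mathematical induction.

d = 120

Computing the first values: h(1) = 120 and h(2) = 720; gcd(120, 720) = 120, so d ≤ 120.
We prove 120 | n(n + 1)(n + 2)(n + 3)(n + 4) for all n ≥ 1 by induction on n.
When n = 1: h(1) = 120 = 120·(1), so 120 | h(1).
Inductive step: assume the claim holds for n = j, i.e. 120 | h(j). Then
h(j+1) − h(j) = (j+1)·(j+2)·(j+3)·(j+4)·(j+5) − j·(j+1)·(j+2)·(j+3)·(j+4) = (j+1)·(j+2)·(j+3)·(j+4)·[(j+5) − j] = 5·(j+1)·(j+2)·(j+3)·(j+4). The product of 4 consecutive integers is divisible by (4)! = 24, so h(j+1) − h(j) is divisible by 5·24 = 120. By the inductive hypothesis 120 | h(j), hence 120 | h(j+1).
Hence, by induction on n, the claim holds for every n ≥ 1.
Therefore the largest such d is 120.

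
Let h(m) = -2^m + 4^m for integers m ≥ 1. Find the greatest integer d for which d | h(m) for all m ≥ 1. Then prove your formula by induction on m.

Computing the first values: h(1) = 2 and h(2) = 12; gcd(2, 12) = 2, so d ≤ 2.
We prove 2 | -2^m + 4^m for all m ≥ 1 by induction on m.
Base case (m = 1): h(1) = 2 = 2·(1), so 2 | h(1).
For the inductive step, assume it holds for an arbitrary j ≥ 1, i.e. 2 | h(j). Then
4^{j+1} − 2^{j+1} = 4·4^j − 2·2^j = 4·(4^j − 2^j) + (2)·2^j. The first term is divisible by 2 by the inductive hypothesis, and the second term (2)·2^j is divisible by 2 since 2 | 2. Hence 2 | h(j+1).
This completes the induction.
Therefore the largest such d is 2.

d = 2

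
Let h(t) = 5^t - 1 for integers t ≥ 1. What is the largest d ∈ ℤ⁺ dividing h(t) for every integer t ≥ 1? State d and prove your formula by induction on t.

d = 4

Computing the first values: h(1) = 4 and h(2) = 24; gcd(4, 24) = 4, so d ≤ 4.
We prove 4 | 5^t - 1 for all t ≥ 1 by induction on t.
Base step (t = 1): h(1) = 4 = 4·(1), so 4 | h(1).
Suppose the result is true for t = r, i.e. 4 | h(r). Then
5^{r+1} − 1^{r+1} = 5·5^r − 1·1^r = 5·(5^r − 1^r) + (4)·1^r. The first term is divisible by 4 by the inductive hypothesis, and the second term (4)·1^r is divisible by 4 since 4 | 4. Hence 4 | h(r+1).
By induction, the statement is established for all t ≥ 1.
Therefore the largest such d is 4.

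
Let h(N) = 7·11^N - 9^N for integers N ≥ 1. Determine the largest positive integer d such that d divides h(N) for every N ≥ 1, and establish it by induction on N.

Computing the first values: h(1) = 68 and h(2) = 766; gcd(68, 766) = 2, so d ≤ 2.
We prove 2 | 7·11^N - 9^N for all N ≥ 1 by induction on N.
Base case (N = 1): h(1) = 68 = 2·(34), so 2 | h(1).
Inductive step: suppose the statement holds for some i ≥ 1, i.e. 2 | h(i). Then
h(i+1) − 11·h(i) = (7·11^(i+1) - 9^(i+1)) − 11·(7·11^i - 9^i) = (-1)·9^i·(9 − 11) = (2)·9^i. Since 2 | h(i) by the inductive hypothesis, 2 | 11·h(i); and 2 | 2 since 2 = 2·1. Therefore 2 | h(i+1).
Hence, by induction on N, the claim holds for every N ≥ 1.
Therefore the largest such d is 2.

d = 2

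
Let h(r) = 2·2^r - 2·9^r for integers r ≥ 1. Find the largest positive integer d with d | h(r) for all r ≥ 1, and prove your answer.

Computing the first values: h(1) = -14 and h(2) = -154; gcd(-14, -154) = 14, so d ≤ 14.
We prove 14 | 2·2^r - 2·9^r for all r ≥ 1 by induction on r.
Base step (r = 1): h(1) = -14 = 14·(-1), so 14 | h(1).
Suppose the result is true for r = m, i.e. 14 | h(m). Then
h(m+1) − 9·h(m) = (2·2^(m+1) - 2·9^(m+1)) − 9·(2·2^m - 2·9^m) = (2)·2^m·(2 − 9) = (-14)·2^m. Since 14 | h(m) by the inductive hypothesis, 14 | 9·h(m); and 14 | -14 since -14 = 14·-1. Therefore 14 | h(m+1).
This completes the induction.
Therefore the largest such d is 14.

d = 14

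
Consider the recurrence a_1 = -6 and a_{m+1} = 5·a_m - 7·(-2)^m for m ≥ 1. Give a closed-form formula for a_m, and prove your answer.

a_m = (-2)^m - 4·5^(m - 1)

Computing the first terms: a_1 = -6, a_2 = -16, a_3 = -108. This suggests a_m = (-2)^m - 4·5^(m - 1).
Base step (m = 1): the formula gives -6 = -6 = a_1.
Inductive step: suppose the statement holds for some j ≥ 1, so a_j = (-2)^j - 4·5^(j - 1).
Then a_{j+1} = 5·a_j - 7·(-2)^j = 5·((-2)^j - 4·5^(j - 1)) - 7·(-2)^j = (-2)^(j + 1) - 4·5^j = (-2)^(j+1) - 4·5^((j+1) - 1),
which is the claimed formula at m = j+1.
Hence, by induction on m, the claim holds for every m ≥ 1.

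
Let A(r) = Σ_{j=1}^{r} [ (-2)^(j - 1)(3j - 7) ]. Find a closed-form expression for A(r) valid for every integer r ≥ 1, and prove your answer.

A(r) = (-2)^r(-r + 2) - 2

We claim A(r) = (-2)^r(-r + 2) - 2 for all r ≥ 1.
Base step (r = 1): A(1) = -4, and the closed form gives -4. They agree.
For the inductive step, assume it holds for an arbitrary j ≥ 1, so A(j) = (-2)^j(-j + 2) - 2.
Then A(j+1) = A(j) + ((-2)^j(3j - 4)) = ((-2)^j(-j + 2) - 2) + ((-2)^j(3j - 4)).
Simplifying, A(j+1) = 2(-2)^j·j - 2(-2)^j - 2 = (-2)^(j+1)(-(j+1) + 2) - 2,
which is the closed form with r = j+1.
By the principle of mathematical induction, the result holds for all r ≥ 1.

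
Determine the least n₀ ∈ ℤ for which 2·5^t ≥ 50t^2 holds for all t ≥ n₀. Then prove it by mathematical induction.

n₀ = 4

At t = 3: 250 < 450, so the inequality fails and n₀ ≥ 4. We prove 2·5^t ≥ 50t^2 for all t ≥ 4.
For the base case t = 4: 2·5^t = 1250 and 50t^2 = 800, so 1250 ≥ 800.
Inductive step: suppose the statement holds for some m ≥ 4, so 2·5^m ≥ 50m^2.
Then 2·5^(m + 1) = 5·(2·5^m) ≥ 5·(50m^2).
Also, for m ≥ 4 we have 5·(50m^2) ≥ 50(m+1)^2, since 5 ≥ (1 + 1/m)^2 for all m ≥ 4.
Combining, 2·5^(m + 1) ≥ 50(m+1)^2.
This completes the induction.
Hence the smallest such n₀ is 4.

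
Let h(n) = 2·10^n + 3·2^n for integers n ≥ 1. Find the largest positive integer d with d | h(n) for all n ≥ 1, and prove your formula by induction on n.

Computing the first values: h(1) = 26 and h(2) = 212; gcd(26, 212) = 2, so d ≤ 2.
We prove 2 | 2·10^n + 3·2^n for all n ≥ 1 by induction on n.
Base step (n = 1): h(1) = 26 = 2·(13), so 2 | h(1).
Suppose the result is true for n = m, i.e. 2 | h(m). Then
h(m+1) − 10·h(m) = (2·10^(m+1) + 3·2^(m+1)) − 10·(2·10^m + 3·2^m) = (3)·2^m·(2 − 10) = (-24)·2^m. Since 2 | h(m) by the inductive hypothesis, 2 | 10·h(m); and 2 | -24 since -24 = 2·-12. Therefore 2 | h(m+1).
This completes the induction.
Therefore the largest such d is 2.

d = 2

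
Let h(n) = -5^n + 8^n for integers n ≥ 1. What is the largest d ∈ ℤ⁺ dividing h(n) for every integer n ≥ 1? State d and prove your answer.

Computing the first values: h(1) = 3 and h(2) = 39; gcd(3, 39) = 3, so d ≤ 3.
We prove 3 | -5^n + 8^n for all n ≥ 1 by induction on n.
Base case (n = 1): h(1) = 3 = 3·(1), so 3 | h(1).
Inductive step: assume the claim holds for n = j, i.e. 3 | h(j). Then
8^{j+1} − 5^{j+1} = 8·8^j − 5·5^j = 8·(8^j − 5^j) + (3)·5^j. The first term is divisible by 3 by the inductive hypothesis, and the second term (3)·5^j is divisible by 3 since 3 | 3. Hence 3 | h(j+1).
This completes the induction.
Therefore the largest such d is 3.

d = 3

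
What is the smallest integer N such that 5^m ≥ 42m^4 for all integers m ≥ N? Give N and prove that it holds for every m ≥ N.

At m = 7: 78125 < 100842, so the inequality fails and N ≥ 8. We prove 5^m ≥ 42m^4 for all m ≥ 8.
For the base case m = 8: 5^m = 390625 and 42m^4 = 172032, so 390625 ≥ 172032.
Suppose the result is true for m = j, so 5^j ≥ 42j^4.
Then 5^(j + 1) = 5·(5^j) ≥ 5·(42j^4).
Also, for j ≥ 8 we have 5·(42j^4) ≥ 42(j+1)^4, since 5 ≥ (1 + 1/j)^4 for all j ≥ 8.
Combining, 5^(j + 1) ≥ 42(j+1)^4.
This completes the induction.
Hence the smallest such N is 8.

N = 8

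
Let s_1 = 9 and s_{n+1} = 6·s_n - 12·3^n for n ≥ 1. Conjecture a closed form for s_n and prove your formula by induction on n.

s_n = 4·3^n - 3·6^(n - 1)

Computing the first terms: s_1 = 9, s_2 = 18, s_3 = 0. This suggests s_n = 4·3^n - 3·6^(n - 1).
Base step (n = 1): the formula gives 9 = 9 = s_1.
Inductive step: assume the claim holds for n = k, so s_k = 4·3^k - 3·6^(k - 1).
Then s_{k+1} = 6·s_k - 12·3^k = 6·(4·3^k - 3·6^(k - 1)) - 12·3^k = 4·3^(k + 1) - 3·6^k = 4·3^(k+1) - 3·6^((k+1) - 1),
which is the claimed formula at n = k+1.
This completes the induction.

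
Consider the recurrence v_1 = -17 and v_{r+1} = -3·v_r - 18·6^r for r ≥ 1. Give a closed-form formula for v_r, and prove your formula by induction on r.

Computing the first terms: v_1 = -17, v_2 = -57, v_3 = -477. This suggests v_r = -5(-3)^(r - 1) - 2·6^r.
Base case (r = 1): the formula gives -17 = -17 = v_1.
Inductive step: suppose the statement holds for some m ≥ 1, so v_m = -5(-3)^(m - 1) - 2·6^m.
Then v_{m+1} = -3·v_m - 18·6^m = -3·(-5(-3)^(m - 1) - 2·6^m) - 18·6^m = -5(-3)^m - 2·6^(m + 1) = -5(-3)^((m+1) - 1) - 2·6^(m+1),
which is the claimed formula at r = m+1.
By the principle of mathematical induction, the result holds for all r ≥ 1.

v_r = -5(-3)^(r - 1) - 2·6^r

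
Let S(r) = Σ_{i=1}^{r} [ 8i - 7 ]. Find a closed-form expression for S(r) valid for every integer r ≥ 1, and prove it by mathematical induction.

S(r) = r(4r - 3)

We claim S(r) = r(4r - 3) for all r ≥ 1.
For the base case r = 1: S(1) = 1, and the closed form gives 1. They agree.
For the inductive step, assume it holds for an arbitrary i ≥ 1, so S(i) = i(4i - 3).
Then S(i+1) = S(i) + (8i + 1) = (i(4i - 3)) + (8i + 1).
Simplifying, S(i+1) = (i + 1)(4i + 1) = (i+1)(4(i+1) - 3),
which is the closed form with r = i+1.
By induction, the statement is established for all r ≥ 1.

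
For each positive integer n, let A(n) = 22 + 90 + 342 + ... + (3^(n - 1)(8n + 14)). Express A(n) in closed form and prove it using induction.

A(n) = 3^n(4n + 5) - 5

We claim A(n) = 3^n(4n + 5) - 5 for all n ≥ 1.
When n = 1: A(1) = 22, and the closed form gives 22. They agree.
Suppose the result is true for n = m, so A(m) = 3^m(4m + 5) - 5.
Then A(m+1) = A(m) + (3^m(8m + 22)) = (3^m(4m + 5) - 5) + (3^m(8m + 22)).
Simplifying, A(m+1) = 12·3^m·m + 27·3^m - 5 = 3^(m+1)(4(m+1) + 5) - 5,
which is the closed form with n = m+1.
This completes the induction.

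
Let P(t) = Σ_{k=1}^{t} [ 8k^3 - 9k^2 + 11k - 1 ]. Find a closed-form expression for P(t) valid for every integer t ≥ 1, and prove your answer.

We claim P(t) = t(2t^3 + t^2 + 3t + 3) for all t ≥ 1.
Base case (t = 1): P(1) = 9, and the closed form gives 9. They agree.
Inductive step: suppose the statement holds for some k ≥ 1, so P(k) = k(2k^3 + k^2 + 3k + 3).
Then P(k+1) = P(k) + (8k^3 + 15k^2 + 17k + 9) = (k(2k^3 + k^2 + 3k + 3)) + (8k^3 + 15k^2 + 17k + 9).
Simplifying, P(k+1) = (k + 1)(2k^3 + 7k^2 + 11k + 9) = (k+1)(2(k+1)^3 + (k+1)^2 + 3(k+1) + 3),
which is the closed form with t = k+1.
This completes the induction.

P(t) = t(2t^3 + t^2 + 3t + 3)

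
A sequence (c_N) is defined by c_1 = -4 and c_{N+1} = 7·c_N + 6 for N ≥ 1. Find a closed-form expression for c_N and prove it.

Computing the first terms: c_1 = -4, c_2 = -22, c_3 = -148. This suggests c_N = -3·7^(N - 1) - 1.
Base case (N = 1): the formula gives -4 = -4 = c_1.
Suppose the result is true for N = r, so c_r = -3·7^(r - 1) - 1.
Then c_{r+1} = 7·c_r + 6 = 7·(-3·7^(r - 1) - 1) + 6 = -3·7^r - 1 = -3·7^((r+1) - 1) - 1,
which is the claimed formula at N = r+1.
By the principle of mathematical induction, the result holds for all N ≥ 1.

c_N = -3·7^(N - 1) - 1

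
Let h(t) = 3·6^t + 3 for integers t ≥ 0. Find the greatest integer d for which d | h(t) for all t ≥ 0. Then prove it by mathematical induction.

Computing the first values: h(0) = 6 and h(1) = 21; gcd(6, 21) = 3, so d ≤ 3.
We prove 3 | 3·6^t + 3 for all t ≥ 0 by induction on t.
When t = 0: h(0) = 6 = 3·(2), so 3 | h(0).
Suppose the result is true for t = j, i.e. 3 | h(j). Then
h(j+1) = 3·6^(j+1) + 3 = 6·(3·6^j + 3) - 15 = 6·h(j) - 15. The first term is divisible by 3 by the inductive hypothesis, and -15 is divisible by 3. Hence 3 | h(j+1).
Hence, by induction on t, the claim holds for every t ≥ 0.
Therefore the largest such d is 3.

d = 3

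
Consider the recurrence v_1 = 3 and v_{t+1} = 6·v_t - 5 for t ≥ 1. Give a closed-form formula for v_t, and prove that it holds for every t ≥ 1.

v_t = 2·6^(t - 1) + 1

Computing the first terms: v_1 = 3, v_2 = 13, v_3 = 73. This suggests v_t = 2·6^(t - 1) + 1.
Base step (t = 1): the formula gives 3 = 3 = v_1.
Suppose the result is true for t = i, so v_i = 2·6^(i - 1) + 1.
Then v_{i+1} = 6·v_i - 5 = 6·(2·6^(i - 1) + 1) - 5 = 2·6^i + 1 = 2·6^((i+1) - 1) + 1,
which is the claimed formula at t = i+1.
By induction, the statement is established for all t ≥ 1.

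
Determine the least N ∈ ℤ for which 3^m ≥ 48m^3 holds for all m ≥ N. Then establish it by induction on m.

At m = 9: 19683 < 34992, so the inequality fails and N ≥ 10. We prove 3^m ≥ 48m^3 for all m ≥ 10.
When m = 10: 3^m = 59049 and 48m^3 = 48000, so 59049 ≥ 48000.
For the inductive step, assume it holds for an arbitrary r ≥ 10, so 3^r ≥ 48r^3.
Then 3^(r + 1) = 3·(3^r) ≥ 3·(48r^3).
Also, for r ≥ 10 we have 3·(48r^3) ≥ 48(r+1)^3, since 3 ≥ (1 + 1/r)^3 for all r ≥ 10.
Combining, 3^(r + 1) ≥ 48(r+1)^3.
This completes the induction.
Hence the smallest such N is 10.

N = 10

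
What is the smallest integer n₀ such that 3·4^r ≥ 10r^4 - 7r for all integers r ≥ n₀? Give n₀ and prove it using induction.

n₀ = 7

At r = 6: 12288 < 12918, so the inequality fails and n₀ ≥ 7. We prove 3·4^r ≥ 10r^4 - 7r for all r ≥ 7.
Base step (r = 7): 3·4^r = 49152 and 10r^4 - 7r = 23961, so 49152 ≥ 23961.
For the inductive step, assume it holds for an arbitrary j ≥ 7, so 3·4^j ≥ 10j^4 - 7j.
Then 3·4^(j + 1) = 4·(3·4^j) ≥ 4·(10j^4 - 7j).
Also, for j ≥ 7 we have 4·(10j^4 - 7j) ≥ 10(j+1)^4 - 7(j+1), since 4·(10j^4 - 7j) − (10(j+1)^4 - 7(j+1)) = 30j^4 - 40j^3 - 60j^2 - 61j - 3, which is nonnegative for all j ≥ 7.
Combining, 3·4^(j + 1) ≥ 10(j+1)^4 - 7(j+1).
By induction, the statement is established for all r ≥ 7.
Hence the smallest such n₀ is 7.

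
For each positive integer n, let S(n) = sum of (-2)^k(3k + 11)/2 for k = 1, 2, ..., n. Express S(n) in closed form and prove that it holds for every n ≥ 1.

S(n) = (-2)^n(n + 4) - 4

We claim S(n) = (-2)^n(n + 4) - 4 for all n ≥ 1.
Base case (n = 1): S(1) = -14, and the closed form gives -14. They agree.
Suppose the result is true for n = k, so S(k) = (-2)^k(k + 4) - 4.
Then S(k+1) = S(k) + ((-2)^k(-3k - 14)) = ((-2)^k(k + 4) - 4) + ((-2)^k(-3k - 14)).
Simplifying, S(k+1) = -2(-2)^k·k - 10(-2)^k - 4 = (-2)^(k+1)((k+1) + 4) - 4,
which is the closed form with n = k+1.
By induction, the statement is established for all n ≥ 1.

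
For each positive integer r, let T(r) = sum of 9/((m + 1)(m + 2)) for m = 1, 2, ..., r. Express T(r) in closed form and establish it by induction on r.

We claim T(r) = 9r/(2(r + 2)) for all r ≥ 1.
Base step (r = 1): T(1) = 3/2, and the closed form gives 3/2. They agree.
Inductive step: assume the claim holds for r = m, so T(m) = 9m/(2(m + 2)).
Then T(m+1) = T(m) + (9/((m + 2)(m + 3))) = (9m/(2(m + 2))) + (9/((m + 2)(m + 3))).
Simplifying, T(m+1) = 9(m + 1)/(2(m + 3)) = 9(m+1)/(2((m+1) + 2)),
which is the closed form with r = m+1.
Hence, by induction on r, the claim holds for every r ≥ 1.

T(r) = 9r/(2(r + 2))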